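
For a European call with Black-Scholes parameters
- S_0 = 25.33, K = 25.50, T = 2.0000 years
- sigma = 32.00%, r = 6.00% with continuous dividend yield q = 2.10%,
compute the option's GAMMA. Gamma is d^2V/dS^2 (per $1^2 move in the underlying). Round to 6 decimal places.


Answer: Gamma = 0.031001

Derivation:
d1 = 0.3838507326; d2 = -0.0686976073
phi(d1) = 0.3706084273; exp(-qT) = 0.9588697806; exp(-rT) = 0.8869204367
Gamma = exp(-qT) * phi(d1) / (S * sigma * sqrt(T)) = 0.9588697806 * 0.3706084273 / (25.3300 * 0.3200 * 1.4142135624) = 0.031001


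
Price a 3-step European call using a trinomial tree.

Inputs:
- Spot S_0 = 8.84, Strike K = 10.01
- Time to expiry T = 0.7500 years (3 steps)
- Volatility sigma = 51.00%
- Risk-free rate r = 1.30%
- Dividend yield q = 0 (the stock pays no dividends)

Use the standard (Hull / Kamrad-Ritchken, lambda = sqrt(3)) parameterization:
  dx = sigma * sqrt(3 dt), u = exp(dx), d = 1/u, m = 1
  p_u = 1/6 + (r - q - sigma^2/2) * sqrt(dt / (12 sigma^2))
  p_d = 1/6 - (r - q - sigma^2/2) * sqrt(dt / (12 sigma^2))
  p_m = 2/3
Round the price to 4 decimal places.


dt = T/N = 0.250000; dx = sigma*sqrt(3*dt) = 0.441673
u = exp(dx) = 1.555307; d = 1/u = 0.642960
p_u = 0.133540, p_m = 0.666667, p_d = 0.199794
Discount per step: exp(-r*dt) = 0.996755
Stock lattice S(k, j) with j the centered position index:
  k=0: S(0,+0) = 8.8400
  k=1: S(1,-1) = 5.6838; S(1,+0) = 8.8400; S(1,+1) = 13.7489
  k=2: S(2,-2) = 3.6544; S(2,-1) = 5.6838; S(2,+0) = 8.8400; S(2,+1) = 13.7489; S(2,+2) = 21.3838
  k=3: S(3,-3) = 2.3497; S(3,-2) = 3.6544; S(3,-1) = 5.6838; S(3,+0) = 8.8400; S(3,+1) = 13.7489; S(3,+2) = 21.3838; S(3,+3) = 33.2583
Terminal payoffs V(N, j) = max(S_T - K, 0):
  V(3,-3) = 0.000000; V(3,-2) = 0.000000; V(3,-1) = 0.000000; V(3,+0) = 0.000000; V(3,+1) = 3.738914; V(3,+2) = 11.373782; V(3,+3) = 23.248346
Backward induction: V(k, j) = exp(-r*dt) * [p_u * V(k+1, j+1) + p_m * V(k+1, j) + p_d * V(k+1, j-1)]
  V(2,-2) = exp(-r*dt) * [p_u*0.000000 + p_m*0.000000 + p_d*0.000000] = 0.000000
  V(2,-1) = exp(-r*dt) * [p_u*0.000000 + p_m*0.000000 + p_d*0.000000] = 0.000000
  V(2,+0) = exp(-r*dt) * [p_u*3.738914 + p_m*0.000000 + p_d*0.000000] = 0.497674
  V(2,+1) = exp(-r*dt) * [p_u*11.373782 + p_m*3.738914 + p_d*0.000000] = 3.998446
  V(2,+2) = exp(-r*dt) * [p_u*23.248346 + p_m*11.373782 + p_d*3.738914] = 11.397011
  V(1,-1) = exp(-r*dt) * [p_u*0.497674 + p_m*0.000000 + p_d*0.000000] = 0.066244
  V(1,+0) = exp(-r*dt) * [p_u*3.998446 + p_m*0.497674 + p_d*0.000000] = 0.862925
  V(1,+1) = exp(-r*dt) * [p_u*11.397011 + p_m*3.998446 + p_d*0.497674] = 4.273106
  V(0,+0) = exp(-r*dt) * [p_u*4.273106 + p_m*0.862925 + p_d*0.066244] = 1.155387

Answer: Price = V(0,0) = 1.1554


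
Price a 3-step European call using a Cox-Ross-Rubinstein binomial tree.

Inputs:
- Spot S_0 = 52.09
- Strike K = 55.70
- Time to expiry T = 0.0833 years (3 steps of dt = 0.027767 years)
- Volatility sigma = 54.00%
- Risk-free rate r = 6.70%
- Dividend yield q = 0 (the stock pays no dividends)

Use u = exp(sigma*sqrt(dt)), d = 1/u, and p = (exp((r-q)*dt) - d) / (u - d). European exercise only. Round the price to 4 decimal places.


dt = T/N = 0.027767
u = exp(sigma*sqrt(dt)) = 1.094155; d = 1/u = 0.913948
p = (exp((r-q)*dt) - d) / (u - d) = 0.487853
Discount per step: exp(-r*dt) = 0.998141
Stock lattice S(k, i) with i counting down-moves:
  k=0: S(0,0) = 52.0900
  k=1: S(1,0) = 56.9945; S(1,1) = 47.6075
  k=2: S(2,0) = 62.3608; S(2,1) = 52.0900; S(2,2) = 43.5108
  k=3: S(3,0) = 68.2324; S(3,1) = 56.9945; S(3,2) = 47.6075; S(3,3) = 39.7666
Terminal payoffs V(N, i) = max(S_T - K, 0):
  V(3,0) = 12.532363; V(3,1) = 1.294512; V(3,2) = 0.000000; V(3,3) = 0.000000
Backward induction: V(k, i) = exp(-r*dt) * [p * V(k+1, i) + (1-p) * V(k+1, i+1)].
  V(2,0) = exp(-r*dt) * [p*12.532363 + (1-p)*1.294512] = 6.764333
  V(2,1) = exp(-r*dt) * [p*1.294512 + (1-p)*0.000000] = 0.630358
  V(2,2) = exp(-r*dt) * [p*0.000000 + (1-p)*0.000000] = 0.000000
  V(1,0) = exp(-r*dt) * [p*6.764333 + (1-p)*0.630358] = 3.616101
  V(1,1) = exp(-r*dt) * [p*0.630358 + (1-p)*0.000000] = 0.306950
  V(0,0) = exp(-r*dt) * [p*3.616101 + (1-p)*0.306950] = 1.917758

Answer: Price = V(0,0) = 1.9178


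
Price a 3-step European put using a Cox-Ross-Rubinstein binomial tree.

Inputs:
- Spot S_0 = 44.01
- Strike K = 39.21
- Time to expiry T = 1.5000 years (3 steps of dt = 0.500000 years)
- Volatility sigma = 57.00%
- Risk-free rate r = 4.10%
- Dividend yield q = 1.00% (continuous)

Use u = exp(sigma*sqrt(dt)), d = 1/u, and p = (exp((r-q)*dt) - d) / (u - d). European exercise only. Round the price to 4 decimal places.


dt = T/N = 0.500000
u = exp(sigma*sqrt(dt)) = 1.496383; d = 1/u = 0.668278
p = (exp((r-q)*dt) - d) / (u - d) = 0.419443
Discount per step: exp(-r*dt) = 0.979709
Stock lattice S(k, i) with i counting down-moves:
  k=0: S(0,0) = 44.0100
  k=1: S(1,0) = 65.8558; S(1,1) = 29.4109
  k=2: S(2,0) = 98.5455; S(2,1) = 44.0100; S(2,2) = 19.6547
  k=3: S(3,0) = 147.4618; S(3,1) = 65.8558; S(3,2) = 29.4109; S(3,3) = 13.1348
Terminal payoffs V(N, i) = max(K - S_T, 0):
  V(3,0) = 0.000000; V(3,1) = 0.000000; V(3,2) = 9.799081; V(3,3) = 26.075212
Backward induction: V(k, i) = exp(-r*dt) * [p * V(k+1, i) + (1-p) * V(k+1, i+1)].
  V(2,0) = exp(-r*dt) * [p*0.000000 + (1-p)*0.000000] = 0.000000
  V(2,1) = exp(-r*dt) * [p*0.000000 + (1-p)*9.799081] = 5.573491
  V(2,2) = exp(-r*dt) * [p*9.799081 + (1-p)*26.075212] = 18.857733
  V(1,0) = exp(-r*dt) * [p*0.000000 + (1-p)*5.573491] = 3.170073
  V(1,1) = exp(-r*dt) * [p*5.573491 + (1-p)*18.857733] = 13.016168
  V(0,0) = exp(-r*dt) * [p*3.170073 + (1-p)*13.016168] = 8.705980

Answer: Price = V(0,0) = 8.7060


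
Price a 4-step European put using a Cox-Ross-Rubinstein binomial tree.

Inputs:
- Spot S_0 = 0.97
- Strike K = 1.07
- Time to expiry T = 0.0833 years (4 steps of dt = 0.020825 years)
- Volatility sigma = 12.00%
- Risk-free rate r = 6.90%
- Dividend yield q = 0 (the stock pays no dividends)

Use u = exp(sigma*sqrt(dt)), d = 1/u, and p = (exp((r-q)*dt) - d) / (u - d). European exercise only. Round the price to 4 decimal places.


Answer: Price = V(0,0) = 0.0939

Derivation:
dt = T/N = 0.020825
u = exp(sigma*sqrt(dt)) = 1.017468; d = 1/u = 0.982832
p = (exp((r-q)*dt) - d) / (u - d) = 0.537187
Discount per step: exp(-r*dt) = 0.998564
Stock lattice S(k, i) with i counting down-moves:
  k=0: S(0,0) = 0.9700
  k=1: S(1,0) = 0.9869; S(1,1) = 0.9533
  k=2: S(2,0) = 1.0042; S(2,1) = 0.9700; S(2,2) = 0.9370
  k=3: S(3,0) = 1.0217; S(3,1) = 0.9869; S(3,2) = 0.9533; S(3,3) = 0.9209
  k=4: S(4,0) = 1.0396; S(4,1) = 1.0042; S(4,2) = 0.9700; S(4,3) = 0.9370; S(4,4) = 0.9051
Terminal payoffs V(N, i) = max(K - S_T, 0):
  V(4,0) = 0.030428; V(4,1) = 0.065816; V(4,2) = 0.100000; V(4,3) = 0.133020; V(4,4) = 0.164916
Backward induction: V(k, i) = exp(-r*dt) * [p * V(k+1, i) + (1-p) * V(k+1, i+1)].
  V(3,0) = exp(-r*dt) * [p*0.030428 + (1-p)*0.065816] = 0.046739
  V(3,1) = exp(-r*dt) * [p*0.065816 + (1-p)*0.100000] = 0.081520
  V(3,2) = exp(-r*dt) * [p*0.100000 + (1-p)*0.133020] = 0.115117
  V(3,3) = exp(-r*dt) * [p*0.133020 + (1-p)*0.164916] = 0.147570
  V(2,0) = exp(-r*dt) * [p*0.046739 + (1-p)*0.081520] = 0.062746
  V(2,1) = exp(-r*dt) * [p*0.081520 + (1-p)*0.115117] = 0.096929
  V(2,2) = exp(-r*dt) * [p*0.115117 + (1-p)*0.147570] = 0.129949
  V(1,0) = exp(-r*dt) * [p*0.062746 + (1-p)*0.096929] = 0.078454
  V(1,1) = exp(-r*dt) * [p*0.096929 + (1-p)*0.129949] = 0.112050
  V(0,0) = exp(-r*dt) * [p*0.078454 + (1-p)*0.112050] = 0.093868


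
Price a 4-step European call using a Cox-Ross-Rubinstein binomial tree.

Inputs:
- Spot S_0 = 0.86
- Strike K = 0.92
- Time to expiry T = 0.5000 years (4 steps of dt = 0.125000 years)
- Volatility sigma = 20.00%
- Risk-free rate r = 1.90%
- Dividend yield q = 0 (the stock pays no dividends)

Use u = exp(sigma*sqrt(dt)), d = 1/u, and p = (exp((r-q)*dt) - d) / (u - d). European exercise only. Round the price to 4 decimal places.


Answer: Price = V(0,0) = 0.0310

Derivation:
dt = T/N = 0.125000
u = exp(sigma*sqrt(dt)) = 1.073271; d = 1/u = 0.931731
p = (exp((r-q)*dt) - d) / (u - d) = 0.499129
Discount per step: exp(-r*dt) = 0.997628
Stock lattice S(k, i) with i counting down-moves:
  k=0: S(0,0) = 0.8600
  k=1: S(1,0) = 0.9230; S(1,1) = 0.8013
  k=2: S(2,0) = 0.9906; S(2,1) = 0.8600; S(2,2) = 0.7466
  k=3: S(3,0) = 1.0632; S(3,1) = 0.9230; S(3,2) = 0.8013; S(3,3) = 0.6956
  k=4: S(4,0) = 1.1411; S(4,1) = 0.9906; S(4,2) = 0.8600; S(4,3) = 0.7466; S(4,4) = 0.6481
Terminal payoffs V(N, i) = max(S_T - K, 0):
  V(4,0) = 0.221131; V(4,1) = 0.070643; V(4,2) = 0.000000; V(4,3) = 0.000000; V(4,4) = 0.000000
Backward induction: V(k, i) = exp(-r*dt) * [p * V(k+1, i) + (1-p) * V(k+1, i+1)].
  V(3,0) = exp(-r*dt) * [p*0.221131 + (1-p)*0.070643] = 0.145410
  V(3,1) = exp(-r*dt) * [p*0.070643 + (1-p)*0.000000] = 0.035176
  V(3,2) = exp(-r*dt) * [p*0.000000 + (1-p)*0.000000] = 0.000000
  V(3,3) = exp(-r*dt) * [p*0.000000 + (1-p)*0.000000] = 0.000000
  V(2,0) = exp(-r*dt) * [p*0.145410 + (1-p)*0.035176] = 0.089983
  V(2,1) = exp(-r*dt) * [p*0.035176 + (1-p)*0.000000] = 0.017516
  V(2,2) = exp(-r*dt) * [p*0.000000 + (1-p)*0.000000] = 0.000000
  V(1,0) = exp(-r*dt) * [p*0.089983 + (1-p)*0.017516] = 0.053559
  V(1,1) = exp(-r*dt) * [p*0.017516 + (1-p)*0.000000] = 0.008722
  V(0,0) = exp(-r*dt) * [p*0.053559 + (1-p)*0.008722] = 0.031028


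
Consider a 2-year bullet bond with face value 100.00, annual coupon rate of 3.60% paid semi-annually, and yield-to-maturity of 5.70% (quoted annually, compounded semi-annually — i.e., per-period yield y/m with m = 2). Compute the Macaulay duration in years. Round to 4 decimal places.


Coupon per period c = face * coupon_rate / m = 1.800000
Periods per year m = 2; per-period yield y/m = 0.028500
Number of cashflows N = 4
Cashflows (t years, CF_t, discount factor 1/(1+y/m)^(m*t), PV):
  t = 0.5000: CF_t = 1.800000, DF = 0.972290, PV = 1.750122
  t = 1.0000: CF_t = 1.800000, DF = 0.945347, PV = 1.701625
  t = 1.5000: CF_t = 1.800000, DF = 0.919152, PV = 1.654473
  t = 2.0000: CF_t = 101.800000, DF = 0.893682, PV = 90.976787
Price P = sum_t PV_t = 96.083006
Macaulay numerator sum_t t * PV_t:
  t * PV_t at t = 0.5000: 0.875061
  t * PV_t at t = 1.0000: 1.701625
  t * PV_t at t = 1.5000: 2.481709
  t * PV_t at t = 2.0000: 181.953574
Macaulay duration D = (sum_t t * PV_t) / P = 187.011969 / 96.083006 = 1.946358

Answer: Macaulay duration = 1.9464 years


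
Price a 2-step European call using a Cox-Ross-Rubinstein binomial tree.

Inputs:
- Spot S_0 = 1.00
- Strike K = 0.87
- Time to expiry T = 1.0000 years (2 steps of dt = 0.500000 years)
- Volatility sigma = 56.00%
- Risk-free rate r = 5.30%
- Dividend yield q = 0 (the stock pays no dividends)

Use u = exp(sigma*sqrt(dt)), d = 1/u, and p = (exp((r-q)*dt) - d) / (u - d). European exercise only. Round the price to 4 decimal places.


dt = T/N = 0.500000
u = exp(sigma*sqrt(dt)) = 1.485839; d = 1/u = 0.673020
p = (exp((r-q)*dt) - d) / (u - d) = 0.435317
Discount per step: exp(-r*dt) = 0.973848
Stock lattice S(k, i) with i counting down-moves:
  k=0: S(0,0) = 1.0000
  k=1: S(1,0) = 1.4858; S(1,1) = 0.6730
  k=2: S(2,0) = 2.2077; S(2,1) = 1.0000; S(2,2) = 0.4530
Terminal payoffs V(N, i) = max(S_T - K, 0):
  V(2,0) = 1.337718; V(2,1) = 0.130000; V(2,2) = 0.000000
Backward induction: V(k, i) = exp(-r*dt) * [p * V(k+1, i) + (1-p) * V(k+1, i+1)].
  V(1,0) = exp(-r*dt) * [p*1.337718 + (1-p)*0.130000] = 0.638592
  V(1,1) = exp(-r*dt) * [p*0.130000 + (1-p)*0.000000] = 0.055111
  V(0,0) = exp(-r*dt) * [p*0.638592 + (1-p)*0.055111] = 0.301026

Answer: Price = V(0,0) = 0.3010


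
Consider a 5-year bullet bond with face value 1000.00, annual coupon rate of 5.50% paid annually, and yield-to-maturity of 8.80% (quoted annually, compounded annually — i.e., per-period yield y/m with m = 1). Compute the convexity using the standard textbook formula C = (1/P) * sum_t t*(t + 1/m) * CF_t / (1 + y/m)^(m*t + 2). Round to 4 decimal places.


Answer: Convexity = 21.7626

Derivation:
Coupon per period c = face * coupon_rate / m = 55.000000
Periods per year m = 1; per-period yield y/m = 0.088000
Number of cashflows N = 5
Cashflows (t years, CF_t, discount factor 1/(1+y/m)^(m*t), PV):
  t = 1.0000: CF_t = 55.000000, DF = 0.919118, PV = 50.551471
  t = 2.0000: CF_t = 55.000000, DF = 0.844777, PV = 46.462749
  t = 3.0000: CF_t = 55.000000, DF = 0.776450, PV = 42.704732
  t = 4.0000: CF_t = 55.000000, DF = 0.713649, PV = 39.250673
  t = 5.0000: CF_t = 1055.000000, DF = 0.655927, PV = 692.003009
Price P = sum_t PV_t = 870.972633
Convexity numerator sum_t t*(t + 1/m) * CF_t / (1+y/m)^(m*t + 2):
  t = 1.0000: term = 85.409465
  t = 2.0000: term = 235.504038
  t = 3.0000: term = 432.911835
  t = 4.0000: term = 663.161512
  t = 5.0000: term = 17537.651948
Convexity = (1/P) * sum = 18954.638797 / 870.972633 = 21.762611


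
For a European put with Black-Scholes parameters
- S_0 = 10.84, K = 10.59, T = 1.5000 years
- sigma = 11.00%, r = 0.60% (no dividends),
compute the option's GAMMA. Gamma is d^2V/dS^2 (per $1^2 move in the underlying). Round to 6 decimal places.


Answer: Gamma = 0.260573

Derivation:
d1 = 0.3073577895; d2 = 0.1726358536
phi(d1) = 0.3805365918; exp(-qT) = 1.0000000000; exp(-rT) = 0.9910403788
Gamma = exp(-qT) * phi(d1) / (S * sigma * sqrt(T)) = 1.0000000000 * 0.3805365918 / (10.8400 * 0.1100 * 1.2247448714) = 0.260573


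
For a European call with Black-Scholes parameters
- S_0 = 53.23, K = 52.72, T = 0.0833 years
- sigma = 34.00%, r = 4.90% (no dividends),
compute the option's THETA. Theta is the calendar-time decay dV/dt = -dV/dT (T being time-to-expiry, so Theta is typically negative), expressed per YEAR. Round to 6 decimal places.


d1 = 0.1887670768; d2 = 0.0906371629
phi(d1) = 0.3918974667; exp(-qT) = 1.0000000000; exp(-rT) = 0.9959266188
Theta = -S*exp(-qT)*phi(d1)*sigma/(2*sqrt(T)) - r*K*exp(-rT)*N(d2) + q*S*exp(-qT)*N(d1)
N(d1) = 0.5748623116; N(d2) = 0.5361095491; sqrt(T) = 0.2886173938
Term 1 = -53.2300 * 1.0000000000 * 0.3918974667 * 0.3400 / (2 * 0.2886173938) = -12.2872683424
Term 2 = -0.0490 * 52.7200 * 0.9959266188 * 0.5361095491 = -1.3792797645
Term 3 = 0 (no dividend yield, q = 0)
Theta = -12.2872683424 + (-1.3792797645) + (0.0000000000) = -13.666548

Answer: Theta = -13.666548


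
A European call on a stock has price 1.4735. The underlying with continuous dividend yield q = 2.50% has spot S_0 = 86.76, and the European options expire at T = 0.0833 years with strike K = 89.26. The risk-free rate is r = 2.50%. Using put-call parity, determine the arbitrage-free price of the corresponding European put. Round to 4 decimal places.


Put-call parity: C - P = S_0 * exp(-qT) - K * exp(-rT).
S_0 * exp(-qT) = 86.7600 * 0.99791967 = 86.57951030
K * exp(-rT) = 89.2600 * 0.99791967 = 89.07430947
P = C - S*exp(-qT) + K*exp(-rT)
P = 1.4735 - 86.57951030 + 89.07430947 = 3.9683

Answer: Put price = 3.9683


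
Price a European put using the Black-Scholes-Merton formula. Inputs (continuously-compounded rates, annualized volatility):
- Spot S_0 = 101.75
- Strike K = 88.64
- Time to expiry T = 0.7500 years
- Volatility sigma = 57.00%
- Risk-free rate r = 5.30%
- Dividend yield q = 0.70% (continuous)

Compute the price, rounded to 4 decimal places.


Answer: Price = 11.2259

Derivation:
d1 = (ln(S/K) + (r - q + 0.5*sigma^2) * T) / (sigma * sqrt(T)) = 0.59613563
d2 = d1 - sigma * sqrt(T) = 0.10250115
exp(-rT) = 0.96102967; exp(-qT) = 0.99476376
P = K * exp(-rT) * N(-d2) - S_0 * exp(-qT) * N(-d1)
N(-d1) = 0.27554231; N(-d2) = 0.45917945
P = 88.6400 * 0.96102967 * 0.45917945 - 101.7500 * 0.99476376 * 0.27554231 = 11.2259


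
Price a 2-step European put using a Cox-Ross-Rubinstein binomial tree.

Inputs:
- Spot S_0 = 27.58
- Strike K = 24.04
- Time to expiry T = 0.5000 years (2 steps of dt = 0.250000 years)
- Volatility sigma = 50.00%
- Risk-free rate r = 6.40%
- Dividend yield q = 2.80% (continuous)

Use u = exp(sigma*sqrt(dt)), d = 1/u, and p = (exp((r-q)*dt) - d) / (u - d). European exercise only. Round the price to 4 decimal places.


Answer: Price = V(0,0) = 2.0979

Derivation:
dt = T/N = 0.250000
u = exp(sigma*sqrt(dt)) = 1.284025; d = 1/u = 0.778801
p = (exp((r-q)*dt) - d) / (u - d) = 0.455718
Discount per step: exp(-r*dt) = 0.984127
Stock lattice S(k, i) with i counting down-moves:
  k=0: S(0,0) = 27.5800
  k=1: S(1,0) = 35.4134; S(1,1) = 21.4793
  k=2: S(2,0) = 45.4717; S(2,1) = 27.5800; S(2,2) = 16.7281
Terminal payoffs V(N, i) = max(K - S_T, 0):
  V(2,0) = 0.000000; V(2,1) = 0.000000; V(2,2) = 7.311884
Backward induction: V(k, i) = exp(-r*dt) * [p * V(k+1, i) + (1-p) * V(k+1, i+1)].
  V(1,0) = exp(-r*dt) * [p*0.000000 + (1-p)*0.000000] = 0.000000
  V(1,1) = exp(-r*dt) * [p*0.000000 + (1-p)*7.311884] = 3.916560
  V(0,0) = exp(-r*dt) * [p*0.000000 + (1-p)*3.916560] = 2.097878


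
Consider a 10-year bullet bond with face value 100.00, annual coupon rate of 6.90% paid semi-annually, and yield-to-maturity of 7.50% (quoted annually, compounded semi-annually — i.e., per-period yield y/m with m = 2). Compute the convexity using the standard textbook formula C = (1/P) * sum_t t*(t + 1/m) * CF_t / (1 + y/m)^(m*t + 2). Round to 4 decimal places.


Answer: Convexity = 63.6073

Derivation:
Coupon per period c = face * coupon_rate / m = 3.450000
Periods per year m = 2; per-period yield y/m = 0.037500
Number of cashflows N = 20
Cashflows (t years, CF_t, discount factor 1/(1+y/m)^(m*t), PV):
  t = 0.5000: CF_t = 3.450000, DF = 0.963855, PV = 3.325301
  t = 1.0000: CF_t = 3.450000, DF = 0.929017, PV = 3.205110
  t = 1.5000: CF_t = 3.450000, DF = 0.895438, PV = 3.089262
  t = 2.0000: CF_t = 3.450000, DF = 0.863073, PV = 2.977602
  t = 2.5000: CF_t = 3.450000, DF = 0.831878, PV = 2.869978
  t = 3.0000: CF_t = 3.450000, DF = 0.801810, PV = 2.766244
  t = 3.5000: CF_t = 3.450000, DF = 0.772829, PV = 2.666259
  t = 4.0000: CF_t = 3.450000, DF = 0.744895, PV = 2.569888
  t = 4.5000: CF_t = 3.450000, DF = 0.717971, PV = 2.477001
  t = 5.0000: CF_t = 3.450000, DF = 0.692020, PV = 2.387471
  t = 5.5000: CF_t = 3.450000, DF = 0.667008, PV = 2.301177
  t = 6.0000: CF_t = 3.450000, DF = 0.642899, PV = 2.218001
  t = 6.5000: CF_t = 3.450000, DF = 0.619662, PV = 2.137833
  t = 7.0000: CF_t = 3.450000, DF = 0.597264, PV = 2.060562
  t = 7.5000: CF_t = 3.450000, DF = 0.575676, PV = 1.986084
  t = 8.0000: CF_t = 3.450000, DF = 0.554869, PV = 1.914297
  t = 8.5000: CF_t = 3.450000, DF = 0.534813, PV = 1.845106
  t = 9.0000: CF_t = 3.450000, DF = 0.515483, PV = 1.778415
  t = 9.5000: CF_t = 3.450000, DF = 0.496851, PV = 1.714135
  t = 10.0000: CF_t = 103.450000, DF = 0.478892, PV = 49.541413
Price P = sum_t PV_t = 95.831139
Convexity numerator sum_t t*(t + 1/m) * CF_t / (1+y/m)^(m*t + 2):
  t = 0.5000: term = 1.544631
  t = 1.0000: term = 4.466403
  t = 1.5000: term = 8.609934
  t = 2.0000: term = 13.831219
  t = 2.5000: term = 19.996944
  t = 3.0000: term = 26.983827
  t = 3.5000: term = 34.678011
  t = 4.0000: term = 42.974472
  t = 4.5000: term = 51.776472
  t = 5.0000: term = 60.995041
  t = 5.5000: term = 70.548481
  t = 6.0000: term = 80.361906
  t = 6.5000: term = 90.366802
  t = 7.0000: term = 100.500613
  t = 7.5000: term = 110.706356
  t = 8.0000: term = 120.932244
  t = 8.5000: term = 131.131349
  t = 9.0000: term = 141.261269
  t = 9.5000: term = 151.283822
  t = 10.0000: term = 4832.606966
Convexity = (1/P) * sum = 6095.556760 / 95.831139 = 63.607266


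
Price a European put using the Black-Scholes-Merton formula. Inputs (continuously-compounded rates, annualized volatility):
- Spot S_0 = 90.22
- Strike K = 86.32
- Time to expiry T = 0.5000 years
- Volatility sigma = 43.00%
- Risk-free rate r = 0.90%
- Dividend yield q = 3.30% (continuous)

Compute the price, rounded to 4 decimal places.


d1 = (ln(S/K) + (r - q + 0.5*sigma^2) * T) / (sigma * sqrt(T)) = 0.25789602
d2 = d1 - sigma * sqrt(T) = -0.04615989
exp(-rT) = 0.99551011; exp(-qT) = 0.98363538
P = K * exp(-rT) * N(-d2) - S_0 * exp(-qT) * N(-d1)
N(-d1) = 0.39824358; N(-d2) = 0.51840860
P = 86.3200 * 0.99551011 * 0.51840860 - 90.2200 * 0.98363538 * 0.39824358 = 9.2065

Answer: Price = 9.2065


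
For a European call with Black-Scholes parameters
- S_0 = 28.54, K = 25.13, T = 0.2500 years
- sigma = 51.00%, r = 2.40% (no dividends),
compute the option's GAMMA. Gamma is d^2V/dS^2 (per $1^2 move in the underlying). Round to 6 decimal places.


d1 = 0.6500265117; d2 = 0.3950265117
phi(d1) = 0.3229667939; exp(-qT) = 1.0000000000; exp(-rT) = 0.9940179641
Gamma = exp(-qT) * phi(d1) / (S * sigma * sqrt(T)) = 1.0000000000 * 0.3229667939 / (28.5400 * 0.5100 * 0.5000000000) = 0.044378

Answer: Gamma = 0.044378


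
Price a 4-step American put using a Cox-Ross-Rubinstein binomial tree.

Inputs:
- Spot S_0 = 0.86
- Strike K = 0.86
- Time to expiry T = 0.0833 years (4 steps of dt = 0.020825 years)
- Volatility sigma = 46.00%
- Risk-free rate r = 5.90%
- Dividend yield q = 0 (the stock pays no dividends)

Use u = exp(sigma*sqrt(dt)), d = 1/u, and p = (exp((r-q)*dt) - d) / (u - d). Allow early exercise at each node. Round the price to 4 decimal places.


Answer: Price = V(0,0) = 0.0414

Derivation:
dt = T/N = 0.020825
u = exp(sigma*sqrt(dt)) = 1.068635; d = 1/u = 0.935773
p = (exp((r-q)*dt) - d) / (u - d) = 0.492664
Discount per step: exp(-r*dt) = 0.998772
Stock lattice S(k, i) with i counting down-moves:
  k=0: S(0,0) = 0.8600
  k=1: S(1,0) = 0.9190; S(1,1) = 0.8048
  k=2: S(2,0) = 0.9821; S(2,1) = 0.8600; S(2,2) = 0.7531
  k=3: S(3,0) = 1.0495; S(3,1) = 0.9190; S(3,2) = 0.8048; S(3,3) = 0.7047
  k=4: S(4,0) = 1.1215; S(4,1) = 0.9821; S(4,2) = 0.8600; S(4,3) = 0.7531; S(4,4) = 0.6594
Terminal payoffs V(N, i) = max(K - S_T, 0):
  V(4,0) = 0.000000; V(4,1) = 0.000000; V(4,2) = 0.000000; V(4,3) = 0.106922; V(4,4) = 0.200551
Backward induction: V(k, i) = exp(-r*dt) * [p * V(k+1, i) + (1-p) * V(k+1, i+1)]; then take max(V_cont, immediate exercise) for American.
  V(3,0) = exp(-r*dt) * [p*0.000000 + (1-p)*0.000000] = 0.000000; exercise = 0.000000; V(3,0) = max -> 0.000000
  V(3,1) = exp(-r*dt) * [p*0.000000 + (1-p)*0.000000] = 0.000000; exercise = 0.000000; V(3,1) = max -> 0.000000
  V(3,2) = exp(-r*dt) * [p*0.000000 + (1-p)*0.106922] = 0.054179; exercise = 0.055235; V(3,2) = max -> 0.055235
  V(3,3) = exp(-r*dt) * [p*0.106922 + (1-p)*0.200551] = 0.154234; exercise = 0.155290; V(3,3) = max -> 0.155290
  V(2,0) = exp(-r*dt) * [p*0.000000 + (1-p)*0.000000] = 0.000000; exercise = 0.000000; V(2,0) = max -> 0.000000
  V(2,1) = exp(-r*dt) * [p*0.000000 + (1-p)*0.055235] = 0.027988; exercise = 0.000000; V(2,1) = max -> 0.027988
  V(2,2) = exp(-r*dt) * [p*0.055235 + (1-p)*0.155290] = 0.105866; exercise = 0.106922; V(2,2) = max -> 0.106922
  V(1,0) = exp(-r*dt) * [p*0.000000 + (1-p)*0.027988] = 0.014182; exercise = 0.000000; V(1,0) = max -> 0.014182
  V(1,1) = exp(-r*dt) * [p*0.027988 + (1-p)*0.106922] = 0.067951; exercise = 0.055235; V(1,1) = max -> 0.067951
  V(0,0) = exp(-r*dt) * [p*0.014182 + (1-p)*0.067951] = 0.041410; exercise = 0.000000; V(0,0) = max -> 0.041410


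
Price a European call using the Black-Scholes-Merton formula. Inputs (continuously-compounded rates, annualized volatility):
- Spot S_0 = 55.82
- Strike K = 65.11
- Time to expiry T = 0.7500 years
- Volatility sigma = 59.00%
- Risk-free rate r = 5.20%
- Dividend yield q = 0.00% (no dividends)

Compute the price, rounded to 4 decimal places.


Answer: Price = 8.8356

Derivation:
d1 = (ln(S/K) + (r - q + 0.5*sigma^2) * T) / (sigma * sqrt(T)) = 0.03051459
d2 = d1 - sigma * sqrt(T) = -0.48044040
exp(-rT) = 0.96175071; exp(-qT) = 1.00000000
C = S_0 * exp(-qT) * N(d1) - K * exp(-rT) * N(d2)
N(d1) = 0.51217167; N(d2) = 0.31545714
C = 55.8200 * 1.00000000 * 0.51217167 - 65.1100 * 0.96175071 * 0.31545714 = 8.8356


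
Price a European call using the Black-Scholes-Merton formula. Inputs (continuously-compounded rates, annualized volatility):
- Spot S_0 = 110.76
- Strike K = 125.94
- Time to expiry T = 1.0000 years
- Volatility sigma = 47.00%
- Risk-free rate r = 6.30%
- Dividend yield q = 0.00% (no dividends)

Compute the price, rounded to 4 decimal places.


Answer: Price = 17.7308

Derivation:
d1 = (ln(S/K) + (r - q + 0.5*sigma^2) * T) / (sigma * sqrt(T)) = 0.09576616
d2 = d1 - sigma * sqrt(T) = -0.37423384
exp(-rT) = 0.93894347; exp(-qT) = 1.00000000
C = S_0 * exp(-qT) * N(d1) - K * exp(-rT) * N(d2)
N(d1) = 0.53814685; N(d2) = 0.35411517
C = 110.7600 * 1.00000000 * 0.53814685 - 125.9400 * 0.93894347 * 0.35411517 = 17.7308


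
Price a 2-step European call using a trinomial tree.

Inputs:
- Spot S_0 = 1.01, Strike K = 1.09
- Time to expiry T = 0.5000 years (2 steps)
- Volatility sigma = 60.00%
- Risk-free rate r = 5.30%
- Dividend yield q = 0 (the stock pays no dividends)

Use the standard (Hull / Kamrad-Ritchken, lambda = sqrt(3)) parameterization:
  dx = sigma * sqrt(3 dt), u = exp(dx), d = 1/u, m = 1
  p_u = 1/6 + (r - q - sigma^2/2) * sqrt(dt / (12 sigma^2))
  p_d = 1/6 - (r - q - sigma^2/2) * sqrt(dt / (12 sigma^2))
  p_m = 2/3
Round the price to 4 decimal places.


Answer: Price = V(0,0) = 0.1393

Derivation:
dt = T/N = 0.250000; dx = sigma*sqrt(3*dt) = 0.519615
u = exp(dx) = 1.681381; d = 1/u = 0.594749
p_u = 0.136115, p_m = 0.666667, p_d = 0.197218
Discount per step: exp(-r*dt) = 0.986837
Stock lattice S(k, j) with j the centered position index:
  k=0: S(0,+0) = 1.0100
  k=1: S(1,-1) = 0.6007; S(1,+0) = 1.0100; S(1,+1) = 1.6982
  k=2: S(2,-2) = 0.3573; S(2,-1) = 0.6007; S(2,+0) = 1.0100; S(2,+1) = 1.6982; S(2,+2) = 2.8553
Terminal payoffs V(N, j) = max(S_T - K, 0):
  V(2,-2) = 0.000000; V(2,-1) = 0.000000; V(2,+0) = 0.000000; V(2,+1) = 0.608194; V(2,+2) = 1.765311
Backward induction: V(k, j) = exp(-r*dt) * [p_u * V(k+1, j+1) + p_m * V(k+1, j) + p_d * V(k+1, j-1)]
  V(1,-1) = exp(-r*dt) * [p_u*0.000000 + p_m*0.000000 + p_d*0.000000] = 0.000000
  V(1,+0) = exp(-r*dt) * [p_u*0.608194 + p_m*0.000000 + p_d*0.000000] = 0.081695
  V(1,+1) = exp(-r*dt) * [p_u*1.765311 + p_m*0.608194 + p_d*0.000000] = 0.637249
  V(0,+0) = exp(-r*dt) * [p_u*0.637249 + p_m*0.081695 + p_d*0.000000] = 0.139344


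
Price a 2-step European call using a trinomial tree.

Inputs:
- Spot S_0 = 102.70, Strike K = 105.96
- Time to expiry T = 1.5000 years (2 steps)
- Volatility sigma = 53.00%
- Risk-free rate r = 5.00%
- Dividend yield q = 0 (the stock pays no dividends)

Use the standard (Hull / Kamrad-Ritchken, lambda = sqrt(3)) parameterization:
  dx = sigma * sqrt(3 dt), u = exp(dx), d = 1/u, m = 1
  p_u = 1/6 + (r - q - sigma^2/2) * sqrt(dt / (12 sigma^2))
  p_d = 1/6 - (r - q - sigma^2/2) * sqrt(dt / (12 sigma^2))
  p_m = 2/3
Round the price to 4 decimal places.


Answer: Price = V(0,0) = 24.3038

Derivation:
dt = T/N = 0.750000; dx = sigma*sqrt(3*dt) = 0.795000
u = exp(dx) = 2.214441; d = 1/u = 0.451581
p_u = 0.124002, p_m = 0.666667, p_d = 0.209332
Discount per step: exp(-r*dt) = 0.963194
Stock lattice S(k, j) with j the centered position index:
  k=0: S(0,+0) = 102.7000
  k=1: S(1,-1) = 46.3774; S(1,+0) = 102.7000; S(1,+1) = 227.4231
  k=2: S(2,-2) = 20.9432; S(2,-1) = 46.3774; S(2,+0) = 102.7000; S(2,+1) = 227.4231; S(2,+2) = 503.6150
Terminal payoffs V(N, j) = max(S_T - K, 0):
  V(2,-2) = 0.000000; V(2,-1) = 0.000000; V(2,+0) = 0.000000; V(2,+1) = 121.463090; V(2,+2) = 397.655015
Backward induction: V(k, j) = exp(-r*dt) * [p_u * V(k+1, j+1) + p_m * V(k+1, j) + p_d * V(k+1, j-1)]
  V(1,-1) = exp(-r*dt) * [p_u*0.000000 + p_m*0.000000 + p_d*0.000000] = 0.000000
  V(1,+0) = exp(-r*dt) * [p_u*121.463090 + p_m*0.000000 + p_d*0.000000] = 14.507263
  V(1,+1) = exp(-r*dt) * [p_u*397.655015 + p_m*121.463090 + p_d*0.000000] = 125.490017
  V(0,+0) = exp(-r*dt) * [p_u*125.490017 + p_m*14.507263 + p_d*0.000000] = 24.303772


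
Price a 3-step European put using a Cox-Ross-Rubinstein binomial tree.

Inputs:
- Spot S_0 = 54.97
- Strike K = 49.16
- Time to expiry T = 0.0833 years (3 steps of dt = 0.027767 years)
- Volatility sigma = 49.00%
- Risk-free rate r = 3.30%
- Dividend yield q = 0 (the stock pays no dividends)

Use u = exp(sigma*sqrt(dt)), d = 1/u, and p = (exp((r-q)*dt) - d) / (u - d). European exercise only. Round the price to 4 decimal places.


Answer: Price = V(0,0) = 0.8344

Derivation:
dt = T/N = 0.027767
u = exp(sigma*sqrt(dt)) = 1.085076; d = 1/u = 0.921594
p = (exp((r-q)*dt) - d) / (u - d) = 0.485206
Discount per step: exp(-r*dt) = 0.999084
Stock lattice S(k, i) with i counting down-moves:
  k=0: S(0,0) = 54.9700
  k=1: S(1,0) = 59.6466; S(1,1) = 50.6600
  k=2: S(2,0) = 64.7212; S(2,1) = 54.9700; S(2,2) = 46.6880
  k=3: S(3,0) = 70.2274; S(3,1) = 59.6466; S(3,2) = 50.6600; S(3,3) = 43.0274
Terminal payoffs V(N, i) = max(K - S_T, 0):
  V(3,0) = 0.000000; V(3,1) = 0.000000; V(3,2) = 0.000000; V(3,3) = 6.132623
Backward induction: V(k, i) = exp(-r*dt) * [p * V(k+1, i) + (1-p) * V(k+1, i+1)].
  V(2,0) = exp(-r*dt) * [p*0.000000 + (1-p)*0.000000] = 0.000000
  V(2,1) = exp(-r*dt) * [p*0.000000 + (1-p)*0.000000] = 0.000000
  V(2,2) = exp(-r*dt) * [p*0.000000 + (1-p)*6.132623] = 3.154145
  V(1,0) = exp(-r*dt) * [p*0.000000 + (1-p)*0.000000] = 0.000000
  V(1,1) = exp(-r*dt) * [p*0.000000 + (1-p)*3.154145] = 1.622247
  V(0,0) = exp(-r*dt) * [p*0.000000 + (1-p)*1.622247] = 0.834358


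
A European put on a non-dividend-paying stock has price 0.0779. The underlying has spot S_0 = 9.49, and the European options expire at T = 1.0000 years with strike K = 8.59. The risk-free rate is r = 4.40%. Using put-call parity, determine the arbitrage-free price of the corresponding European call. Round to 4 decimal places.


Answer: Call price = 1.3477

Derivation:
Put-call parity: C - P = S_0 * exp(-qT) - K * exp(-rT).
S_0 * exp(-qT) = 9.4900 * 1.00000000 = 9.49000000
K * exp(-rT) = 8.5900 * 0.95695396 = 8.22023449
C = P + S*exp(-qT) - K*exp(-rT)
C = 0.0779 + 9.49000000 - 8.22023449 = 1.3477


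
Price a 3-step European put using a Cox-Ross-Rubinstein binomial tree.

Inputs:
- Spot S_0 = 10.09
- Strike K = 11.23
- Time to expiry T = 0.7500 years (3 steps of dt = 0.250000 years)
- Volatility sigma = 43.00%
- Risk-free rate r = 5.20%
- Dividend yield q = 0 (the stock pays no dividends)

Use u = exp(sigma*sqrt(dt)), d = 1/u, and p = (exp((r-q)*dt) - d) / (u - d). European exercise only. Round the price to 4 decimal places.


Answer: Price = V(0,0) = 1.9830

Derivation:
dt = T/N = 0.250000
u = exp(sigma*sqrt(dt)) = 1.239862; d = 1/u = 0.806541
p = (exp((r-q)*dt) - d) / (u - d) = 0.476653
Discount per step: exp(-r*dt) = 0.987084
Stock lattice S(k, i) with i counting down-moves:
  k=0: S(0,0) = 10.0900
  k=1: S(1,0) = 12.5102; S(1,1) = 8.1380
  k=2: S(2,0) = 15.5109; S(2,1) = 10.0900; S(2,2) = 6.5636
  k=3: S(3,0) = 19.2314; S(3,1) = 12.5102; S(3,2) = 8.1380; S(3,3) = 5.2938
Terminal payoffs V(N, i) = max(K - S_T, 0):
  V(3,0) = 0.000000; V(3,1) = 0.000000; V(3,2) = 3.091997; V(3,3) = 5.936155
Backward induction: V(k, i) = exp(-r*dt) * [p * V(k+1, i) + (1-p) * V(k+1, i+1)].
  V(2,0) = exp(-r*dt) * [p*0.000000 + (1-p)*0.000000] = 0.000000
  V(2,1) = exp(-r*dt) * [p*0.000000 + (1-p)*3.091997] = 1.597287
  V(2,2) = exp(-r*dt) * [p*3.091997 + (1-p)*5.936155] = 4.521318
  V(1,0) = exp(-r*dt) * [p*0.000000 + (1-p)*1.597287] = 0.825139
  V(1,1) = exp(-r*dt) * [p*1.597287 + (1-p)*4.521318] = 3.087175
  V(0,0) = exp(-r*dt) * [p*0.825139 + (1-p)*3.087175] = 1.983022


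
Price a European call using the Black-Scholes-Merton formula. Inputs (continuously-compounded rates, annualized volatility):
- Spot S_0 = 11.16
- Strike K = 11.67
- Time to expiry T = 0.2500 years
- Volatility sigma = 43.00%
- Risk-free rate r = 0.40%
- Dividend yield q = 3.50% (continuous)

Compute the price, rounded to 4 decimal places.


Answer: Price = 0.7034

Derivation:
d1 = (ln(S/K) + (r - q + 0.5*sigma^2) * T) / (sigma * sqrt(T)) = -0.13638600
d2 = d1 - sigma * sqrt(T) = -0.35138600
exp(-rT) = 0.99900050; exp(-qT) = 0.99128817
C = S_0 * exp(-qT) * N(d1) - K * exp(-rT) * N(d2)
N(d1) = 0.44575807; N(d2) = 0.36264939
C = 11.1600 * 0.99128817 * 0.44575807 - 11.6700 * 0.99900050 * 0.36264939 = 0.7034


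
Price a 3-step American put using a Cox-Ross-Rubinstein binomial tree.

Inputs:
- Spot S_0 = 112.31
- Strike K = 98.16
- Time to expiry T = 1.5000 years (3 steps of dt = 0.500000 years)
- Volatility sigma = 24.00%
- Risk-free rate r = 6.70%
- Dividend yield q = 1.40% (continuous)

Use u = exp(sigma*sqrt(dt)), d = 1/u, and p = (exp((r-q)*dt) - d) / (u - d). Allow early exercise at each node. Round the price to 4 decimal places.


Answer: Price = V(0,0) = 4.3575

Derivation:
dt = T/N = 0.500000
u = exp(sigma*sqrt(dt)) = 1.184956; d = 1/u = 0.843913
p = (exp((r-q)*dt) - d) / (u - d) = 0.536417
Discount per step: exp(-r*dt) = 0.967055
Stock lattice S(k, i) with i counting down-moves:
  k=0: S(0,0) = 112.3100
  k=1: S(1,0) = 133.0824; S(1,1) = 94.7799
  k=2: S(2,0) = 157.6968; S(2,1) = 112.3100; S(2,2) = 79.9860
  k=3: S(3,0) = 186.8638; S(3,1) = 133.0824; S(3,2) = 94.7799; S(3,3) = 67.5012
Terminal payoffs V(N, i) = max(K - S_T, 0):
  V(3,0) = 0.000000; V(3,1) = 0.000000; V(3,2) = 3.380108; V(3,3) = 30.658756
Backward induction: V(k, i) = exp(-r*dt) * [p * V(k+1, i) + (1-p) * V(k+1, i+1)]; then take max(V_cont, immediate exercise) for American.
  V(2,0) = exp(-r*dt) * [p*0.000000 + (1-p)*0.000000] = 0.000000; exercise = 0.000000; V(2,0) = max -> 0.000000
  V(2,1) = exp(-r*dt) * [p*0.000000 + (1-p)*3.380108] = 1.515338; exercise = 0.000000; V(2,1) = max -> 1.515338
  V(2,2) = exp(-r*dt) * [p*3.380108 + (1-p)*30.658756] = 15.498055; exercise = 18.173998; V(2,2) = max -> 18.173998
  V(1,0) = exp(-r*dt) * [p*0.000000 + (1-p)*1.515338] = 0.679342; exercise = 0.000000; V(1,0) = max -> 0.679342
  V(1,1) = exp(-r*dt) * [p*1.515338 + (1-p)*18.173998] = 8.933667; exercise = 3.380108; V(1,1) = max -> 8.933667
  V(0,0) = exp(-r*dt) * [p*0.679342 + (1-p)*8.933667] = 4.357462; exercise = 0.000000; V(0,0) = max -> 4.357462


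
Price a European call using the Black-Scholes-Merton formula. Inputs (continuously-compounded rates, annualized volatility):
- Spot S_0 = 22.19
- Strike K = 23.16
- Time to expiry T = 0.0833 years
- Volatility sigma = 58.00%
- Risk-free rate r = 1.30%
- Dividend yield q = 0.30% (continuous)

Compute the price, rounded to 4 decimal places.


d1 = (ln(S/K) + (r - q + 0.5*sigma^2) * T) / (sigma * sqrt(T)) = -0.16691263
d2 = d1 - sigma * sqrt(T) = -0.33431072
exp(-rT) = 0.99891769; exp(-qT) = 0.99975013
C = S_0 * exp(-qT) * N(d1) - K * exp(-rT) * N(d2)
N(d1) = 0.43371940; N(d2) = 0.36907255
C = 22.1900 * 0.99975013 * 0.43371940 - 23.1600 * 0.99891769 * 0.36907255 = 1.0834

Answer: Price = 1.0834


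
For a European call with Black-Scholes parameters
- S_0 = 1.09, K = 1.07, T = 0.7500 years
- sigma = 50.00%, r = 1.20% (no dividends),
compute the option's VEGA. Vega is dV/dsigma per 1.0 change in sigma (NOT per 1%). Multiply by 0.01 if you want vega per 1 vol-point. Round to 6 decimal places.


Answer: Vega = 0.362106

Derivation:
d1 = 0.2800588695; d2 = -0.1529538324
phi(d1) = 0.3835999684; exp(-qT) = 1.0000000000; exp(-rT) = 0.9910403788
Vega = S * exp(-qT) * phi(d1) * sqrt(T) = 1.0900 * 1.0000000000 * 0.3835999684 * 0.8660254038 = 0.362106


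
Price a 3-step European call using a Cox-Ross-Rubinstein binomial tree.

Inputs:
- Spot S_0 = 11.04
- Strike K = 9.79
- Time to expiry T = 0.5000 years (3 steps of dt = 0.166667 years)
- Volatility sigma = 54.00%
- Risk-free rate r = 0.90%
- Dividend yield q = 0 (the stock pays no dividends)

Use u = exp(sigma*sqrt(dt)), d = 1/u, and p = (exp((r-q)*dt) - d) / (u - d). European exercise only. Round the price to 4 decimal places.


dt = T/N = 0.166667
u = exp(sigma*sqrt(dt)) = 1.246643; d = 1/u = 0.802154
p = (exp((r-q)*dt) - d) / (u - d) = 0.448486
Discount per step: exp(-r*dt) = 0.998501
Stock lattice S(k, i) with i counting down-moves:
  k=0: S(0,0) = 11.0400
  k=1: S(1,0) = 13.7629; S(1,1) = 8.8558
  k=2: S(2,0) = 17.1575; S(2,1) = 11.0400; S(2,2) = 7.1037
  k=3: S(3,0) = 21.3892; S(3,1) = 13.7629; S(3,2) = 8.8558; S(3,3) = 5.6983
Terminal payoffs V(N, i) = max(S_T - K, 0):
  V(3,0) = 11.599225; V(3,1) = 3.972935; V(3,2) = 0.000000; V(3,3) = 0.000000
Backward induction: V(k, i) = exp(-r*dt) * [p * V(k+1, i) + (1-p) * V(k+1, i+1)].
  V(2,0) = exp(-r*dt) * [p*11.599225 + (1-p)*3.972935] = 7.382136
  V(2,1) = exp(-r*dt) * [p*3.972935 + (1-p)*0.000000] = 1.779134
  V(2,2) = exp(-r*dt) * [p*0.000000 + (1-p)*0.000000] = 0.000000
  V(1,0) = exp(-r*dt) * [p*7.382136 + (1-p)*1.779134] = 4.285568
  V(1,1) = exp(-r*dt) * [p*1.779134 + (1-p)*0.000000] = 0.796721
  V(0,0) = exp(-r*dt) * [p*4.285568 + (1-p)*0.796721] = 2.357880

Answer: Price = V(0,0) = 2.3579


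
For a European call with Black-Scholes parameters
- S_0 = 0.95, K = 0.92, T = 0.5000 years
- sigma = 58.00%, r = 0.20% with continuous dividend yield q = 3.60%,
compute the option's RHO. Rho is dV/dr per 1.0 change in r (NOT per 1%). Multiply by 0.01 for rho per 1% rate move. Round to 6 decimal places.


d1 = 0.2418507925; d2 = -0.1682711406
phi(d1) = 0.3874438143; exp(-qT) = 0.9821610324; exp(-rT) = 0.9990004998
N(d2) = 0.4331849883
Rho = K*T*exp(-rT)*N(d2) = 0.9200 * 0.5000 * 0.9990004998 * 0.4331849883 = 0.199066

Answer: Rho = 0.199066


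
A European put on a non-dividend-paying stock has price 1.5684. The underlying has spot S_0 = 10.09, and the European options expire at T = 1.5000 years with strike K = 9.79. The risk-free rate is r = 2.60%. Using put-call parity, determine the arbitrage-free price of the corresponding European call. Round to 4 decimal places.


Answer: Call price = 2.2429

Derivation:
Put-call parity: C - P = S_0 * exp(-qT) - K * exp(-rT).
S_0 * exp(-qT) = 10.0900 * 1.00000000 = 10.09000000
K * exp(-rT) = 9.7900 * 0.96175071 = 9.41553944
C = P + S*exp(-qT) - K*exp(-rT)
C = 1.5684 + 10.09000000 - 9.41553944 = 2.2429


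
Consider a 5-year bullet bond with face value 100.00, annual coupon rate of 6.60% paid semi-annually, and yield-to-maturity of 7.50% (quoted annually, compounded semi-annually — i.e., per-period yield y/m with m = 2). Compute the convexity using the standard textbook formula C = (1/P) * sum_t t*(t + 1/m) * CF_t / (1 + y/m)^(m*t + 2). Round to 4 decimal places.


Answer: Convexity = 20.9988

Derivation:
Coupon per period c = face * coupon_rate / m = 3.300000
Periods per year m = 2; per-period yield y/m = 0.037500
Number of cashflows N = 10
Cashflows (t years, CF_t, discount factor 1/(1+y/m)^(m*t), PV):
  t = 0.5000: CF_t = 3.300000, DF = 0.963855, PV = 3.180723
  t = 1.0000: CF_t = 3.300000, DF = 0.929017, PV = 3.065757
  t = 1.5000: CF_t = 3.300000, DF = 0.895438, PV = 2.954947
  t = 2.0000: CF_t = 3.300000, DF = 0.863073, PV = 2.848141
  t = 2.5000: CF_t = 3.300000, DF = 0.831878, PV = 2.745196
  t = 3.0000: CF_t = 3.300000, DF = 0.801810, PV = 2.645972
  t = 3.5000: CF_t = 3.300000, DF = 0.772829, PV = 2.550335
  t = 4.0000: CF_t = 3.300000, DF = 0.744895, PV = 2.458154
  t = 4.5000: CF_t = 3.300000, DF = 0.717971, PV = 2.369305
  t = 5.0000: CF_t = 103.300000, DF = 0.692020, PV = 71.485715
Price P = sum_t PV_t = 96.304246
Convexity numerator sum_t t*(t + 1/m) * CF_t / (1+y/m)^(m*t + 2):
  t = 0.5000: term = 1.477473
  t = 1.0000: term = 4.272212
  t = 1.5000: term = 8.235589
  t = 2.0000: term = 13.229862
  t = 2.5000: term = 19.127511
  t = 3.0000: term = 25.810618
  t = 3.5000: term = 33.170272
  t = 4.0000: term = 41.106016
  t = 4.5000: term = 49.525321
  t = 5.0000: term = 1826.315272
Convexity = (1/P) * sum = 2022.270146 / 96.304246 = 20.998764


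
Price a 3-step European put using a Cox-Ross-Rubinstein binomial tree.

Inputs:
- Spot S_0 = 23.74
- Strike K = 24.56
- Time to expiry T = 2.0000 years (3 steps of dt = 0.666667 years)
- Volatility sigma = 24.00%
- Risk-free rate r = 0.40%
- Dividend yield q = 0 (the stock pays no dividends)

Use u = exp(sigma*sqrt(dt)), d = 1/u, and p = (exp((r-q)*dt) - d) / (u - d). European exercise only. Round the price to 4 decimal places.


dt = T/N = 0.666667
u = exp(sigma*sqrt(dt)) = 1.216477; d = 1/u = 0.822046
p = (exp((r-q)*dt) - d) / (u - d) = 0.457936
Discount per step: exp(-r*dt) = 0.997337
Stock lattice S(k, i) with i counting down-moves:
  k=0: S(0,0) = 23.7400
  k=1: S(1,0) = 28.8792; S(1,1) = 19.5154
  k=2: S(2,0) = 35.1309; S(2,1) = 23.7400; S(2,2) = 16.0425
  k=3: S(3,0) = 42.7359; S(3,1) = 28.8792; S(3,2) = 19.5154; S(3,3) = 13.1877
Terminal payoffs V(N, i) = max(K - S_T, 0):
  V(3,0) = 0.000000; V(3,1) = 0.000000; V(3,2) = 5.044633; V(3,3) = 11.372310
Backward induction: V(k, i) = exp(-r*dt) * [p * V(k+1, i) + (1-p) * V(k+1, i+1)].
  V(2,0) = exp(-r*dt) * [p*0.000000 + (1-p)*0.000000] = 0.000000
  V(2,1) = exp(-r*dt) * [p*0.000000 + (1-p)*5.044633] = 2.727231
  V(2,2) = exp(-r*dt) * [p*5.044633 + (1-p)*11.372310] = 8.452069
  V(1,0) = exp(-r*dt) * [p*0.000000 + (1-p)*2.727231] = 1.474396
  V(1,1) = exp(-r*dt) * [p*2.727231 + (1-p)*8.452069] = 5.814931
  V(0,0) = exp(-r*dt) * [p*1.474396 + (1-p)*5.814931] = 3.817051

Answer: Price = V(0,0) = 3.8171
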